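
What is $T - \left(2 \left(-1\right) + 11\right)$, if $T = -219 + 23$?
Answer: $-205$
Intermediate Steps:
$T = -196$
$T - \left(2 \left(-1\right) + 11\right) = -196 - \left(2 \left(-1\right) + 11\right) = -196 - \left(-2 + 11\right) = -196 - 9 = -205$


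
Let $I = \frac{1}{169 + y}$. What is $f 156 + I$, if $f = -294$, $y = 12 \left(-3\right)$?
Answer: $- \frac{6099911}{133} \approx -45864.0$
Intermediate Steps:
$y = -36$
$I = \frac{1}{133}$ ($I = \frac{1}{169 - 36} = \frac{1}{133} \approx 0.0075188$)
$f 156 + I = \left(-294\right) 156 + \frac{1}{133} = -45864 + \frac{1}{133} = - \frac{6099911}{133}$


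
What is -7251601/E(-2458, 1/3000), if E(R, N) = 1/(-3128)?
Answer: 22683007928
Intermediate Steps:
E(R, N) = -1/3128
-7251601/E(-2458, 1/3000) = -7251601/(-1/3128) = -7251601*(-3128) = 22683007928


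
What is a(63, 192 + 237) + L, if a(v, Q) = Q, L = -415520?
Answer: -415091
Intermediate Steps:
a(63, 192 + 237) + L = (192 + 237) - 415520 = 429 - 415520 = -415091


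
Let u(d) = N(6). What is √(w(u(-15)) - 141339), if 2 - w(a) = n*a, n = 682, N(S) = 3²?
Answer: 5*I*√5899 ≈ 384.02*I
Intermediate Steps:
N(S) = 9
u(d) = 9
w(a) = 2 - 682*a
√(w(u(-15)) - 141339) = √((2 - 682*9) - 141339) = √((2 - 6138) - 141339) = √(-6136 - 141339) = √(-147475) = 5*I*√5899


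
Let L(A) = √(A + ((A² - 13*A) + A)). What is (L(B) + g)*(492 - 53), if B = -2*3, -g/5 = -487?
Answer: 1068965 + 439*√102 ≈ 1.0734e+6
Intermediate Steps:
g = 2435 (g = -5*(-487) = 2435)
B = -6
L(A) = √(A² - 11*A) (L(A) = √(A + (A² - 12*A)) = √(A² - 11*A))
(L(B) + g)*(492 - 53) = (√(-6*(-11 - 6)) + 2435)*(492 - 53) = (√(-6*(-17)) + 2435)*439 = (√102 + 2435)*439 = (2435 + √102)*439 = 1068965 + 439*√102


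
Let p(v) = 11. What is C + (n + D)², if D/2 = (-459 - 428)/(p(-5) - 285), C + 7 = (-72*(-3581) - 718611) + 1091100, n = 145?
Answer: 12261008970/18769 ≈ 6.5326e+5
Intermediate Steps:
C = 630314 (C = -7 + ((-72*(-3581) - 718611) + 1091100) = -7 + ((257832 - 718611) + 1091100) = -7 + (-460779 + 1091100) = -7 + 630321 = 630314)
D = 887/137 (D = 2*((-459 - 428)/(11 - 285)) = 2*(-887/(-274)) = 2*(-887*(-1/274)) = 2*(887/274) = 887/137 ≈ 6.4744)
C + (n + D)² = 630314 + (145 + 887/137)² = 630314 + (20752/137)² = 630314 + 430645504/18769 = 12261008970/18769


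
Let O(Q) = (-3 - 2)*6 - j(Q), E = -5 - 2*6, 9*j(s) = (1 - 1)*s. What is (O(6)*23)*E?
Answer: 11730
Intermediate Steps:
j(s) = 0 (j(s) = ((1 - 1)*s)/9 = (0*s)/9 = (1/9)*0 = 0)
E = -17 (E = -5 - 12 = -17)
O(Q) = -30 (O(Q) = (-3 - 2)*6 - 1*0 = -5*6 + 0 = -30 + 0 = -30)
(O(6)*23)*E = -30*23*(-17) = -690*(-17) = 11730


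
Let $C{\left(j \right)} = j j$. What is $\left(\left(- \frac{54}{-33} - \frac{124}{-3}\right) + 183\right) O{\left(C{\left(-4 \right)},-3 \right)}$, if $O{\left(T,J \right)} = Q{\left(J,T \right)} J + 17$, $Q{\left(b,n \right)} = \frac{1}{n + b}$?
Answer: $\frac{1625626}{429} \approx 3789.3$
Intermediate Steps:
$C{\left(j \right)} = j^{2}$
$Q{\left(b,n \right)} = \frac{1}{b + n}$
$O{\left(T,J \right)} = 17 + \frac{J}{J + T}$ ($O{\left(T,J \right)} = \frac{J}{J + T} + 17 = 17 + \frac{J}{J + T}$)
$\left(\left(- \frac{54}{-33} - \frac{124}{-3}\right) + 183\right) O{\left(C{\left(-4 \right)},-3 \right)} = \left(\left(- \frac{54}{-33} - \frac{124}{-3}\right) + 183\right) \frac{17 \left(-4\right)^{2} + 18 \left(-3\right)}{-3 + \left(-4\right)^{2}} = \left(\left(\left(-54\right) \left(- \frac{1}{33}\right) - - \frac{124}{3}\right) + 183\right) \frac{17 \cdot 16 - 54}{-3 + 16} = \left(\left(\frac{18}{11} + \frac{124}{3}\right) + 183\right) \frac{272 - 54}{13} = \left(\frac{1418}{33} + 183\right) \frac{1}{13} \cdot 218 = \frac{7457}{33} \cdot \frac{218}{13} = \frac{1625626}{429}$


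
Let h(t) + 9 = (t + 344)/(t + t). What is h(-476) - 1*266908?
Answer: -63526213/238 ≈ -2.6692e+5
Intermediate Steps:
h(t) = -9 + (344 + t)/(2*t) (h(t) = -9 + (t + 344)/(t + t) = -9 + (344 + t)/((2*t)) = -9 + (344 + t)*(1/(2*t)) = -9 + (344 + t)/(2*t))
h(-476) - 1*266908 = (-17/2 + 172/(-476)) - 1*266908 = (-17/2 + 172*(-1/476)) - 266908 = (-17/2 - 43/119) - 266908 = -2109/238 - 266908 = -63526213/238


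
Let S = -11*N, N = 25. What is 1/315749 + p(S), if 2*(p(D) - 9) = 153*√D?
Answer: 2841742/315749 + 765*I*√11/2 ≈ 9.0 + 1268.6*I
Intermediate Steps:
S = -275 (S = -11*25 = -275)
p(D) = 9 + 153*√D/2 (p(D) = 9 + (153*√D)/2 = 9 + 153*√D/2)
1/315749 + p(S) = 1/315749 + (9 + 153*√(-275)/2) = 1/315749 + (9 + 153*(5*I*√11)/2) = 1/315749 + (9 + 765*I*√11/2) = 2841742/315749 + 765*I*√11/2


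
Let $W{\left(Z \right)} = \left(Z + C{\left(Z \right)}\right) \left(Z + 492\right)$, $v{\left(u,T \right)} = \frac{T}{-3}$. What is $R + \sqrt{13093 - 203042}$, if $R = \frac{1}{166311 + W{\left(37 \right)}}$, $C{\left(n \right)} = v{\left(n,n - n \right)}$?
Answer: $\frac{1}{185884} + i \sqrt{189949} \approx 5.3797 \cdot 10^{-6} + 435.83 i$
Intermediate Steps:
$v{\left(u,T \right)} = - \frac{T}{3}$ ($v{\left(u,T \right)} = T \left(- \frac{1}{3}\right) = - \frac{T}{3}$)
$C{\left(n \right)} = 0$ ($C{\left(n \right)} = - \frac{n - n}{3} = \left(- \frac{1}{3}\right) 0 = 0$)
$W{\left(Z \right)} = Z \left(492 + Z\right)$ ($W{\left(Z \right)} = \left(Z + 0\right) \left(Z + 492\right) = Z \left(492 + Z\right)$)
$R = \frac{1}{185884}$ ($R = \frac{1}{166311 + 37 \left(492 + 37\right)} = \frac{1}{166311 + 37 \cdot 529} = \frac{1}{166311 + 19573} = \frac{1}{185884} \approx 5.3797 \cdot 10^{-6}$)
$R + \sqrt{13093 - 203042} = \frac{1}{185884} + \sqrt{13093 - 203042} = \frac{1}{185884} + \sqrt{-189949} = \frac{1}{185884} + i \sqrt{189949}$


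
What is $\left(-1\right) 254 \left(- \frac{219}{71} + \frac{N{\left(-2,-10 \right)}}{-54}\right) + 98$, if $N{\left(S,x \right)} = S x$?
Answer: $\frac{1870108}{1917} \approx 975.54$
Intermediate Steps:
$\left(-1\right) 254 \left(- \frac{219}{71} + \frac{N{\left(-2,-10 \right)}}{-54}\right) + 98 = \left(-1\right) 254 \left(- \frac{219}{71} + \frac{\left(-2\right) \left(-10\right)}{-54}\right) + 98 = - 254 \left(\left(-219\right) \frac{1}{71} + 20 \left(- \frac{1}{54}\right)\right) + 98 = - 254 \left(- \frac{219}{71} - \frac{10}{27}\right) + 98 = \left(-254\right) \left(- \frac{6623}{1917}\right) + 98 = \frac{1682242}{1917} + 98 = \frac{1870108}{1917}$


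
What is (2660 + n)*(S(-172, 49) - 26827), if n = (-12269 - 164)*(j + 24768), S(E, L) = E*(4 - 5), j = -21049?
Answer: 1232411703885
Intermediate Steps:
S(E, L) = -E (S(E, L) = E*(-1) = -E)
n = -46238327 (n = (-12269 - 164)*(-21049 + 24768) = -12433*3719 = -46238327)
(2660 + n)*(S(-172, 49) - 26827) = (2660 - 46238327)*(-1*(-172) - 26827) = -46235667*(172 - 26827) = -46235667*(-26655) = 1232411703885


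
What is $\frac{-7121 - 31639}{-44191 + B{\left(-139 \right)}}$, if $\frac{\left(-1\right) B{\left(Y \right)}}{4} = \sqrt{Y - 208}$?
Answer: $\frac{570947720}{650950011} - \frac{51680 i \sqrt{347}}{650950011} \approx 0.8771 - 0.0014789 i$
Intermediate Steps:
$B{\left(Y \right)} = - 4 \sqrt{-208 + Y}$ ($B{\left(Y \right)} = - 4 \sqrt{Y - 208} = - 4 \sqrt{-208 + Y}$)
$\frac{-7121 - 31639}{-44191 + B{\left(-139 \right)}} = \frac{-7121 - 31639}{-44191 - 4 \sqrt{-208 - 139}} = - \frac{38760}{-44191 - 4 \sqrt{-347}} = - \frac{38760}{-44191 - 4 i \sqrt{347}}$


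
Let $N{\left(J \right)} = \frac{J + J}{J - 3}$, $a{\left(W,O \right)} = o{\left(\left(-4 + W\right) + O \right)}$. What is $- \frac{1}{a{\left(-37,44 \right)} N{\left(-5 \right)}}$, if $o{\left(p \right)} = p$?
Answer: $- \frac{4}{15} \approx -0.26667$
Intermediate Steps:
$a{\left(W,O \right)} = -4 + O + W$ ($a{\left(W,O \right)} = \left(-4 + W\right) + O = -4 + O + W$)
$N{\left(J \right)} = \frac{2 J}{-3 + J}$
$- \frac{1}{a{\left(-37,44 \right)} N{\left(-5 \right)}} = - \frac{1}{\left(-4 + 44 - 37\right) 2 \left(-5\right) \frac{1}{-3 - 5}} = - \frac{1}{3 \cdot 2 \left(-5\right) \frac{1}{-8}} = - \frac{1}{3 \cdot 2 \left(-5\right) \left(- \frac{1}{8}\right)} = - \frac{1}{3 \cdot \frac{5}{4}} = - \frac{1}{\frac{15}{4}} = \left(-1\right) \frac{4}{15} = - \frac{4}{15}$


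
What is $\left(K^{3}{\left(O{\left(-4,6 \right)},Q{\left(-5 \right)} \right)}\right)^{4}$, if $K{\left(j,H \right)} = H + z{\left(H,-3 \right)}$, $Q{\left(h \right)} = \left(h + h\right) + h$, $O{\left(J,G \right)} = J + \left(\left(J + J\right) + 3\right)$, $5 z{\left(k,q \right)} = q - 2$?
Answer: $281474976710656$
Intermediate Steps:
$z{\left(k,q \right)} = - \frac{2}{5} + \frac{q}{5}$ ($z{\left(k,q \right)} = \frac{q - 2}{5} = \frac{-2 + q}{5} = - \frac{2}{5} + \frac{q}{5}$)
$O{\left(J,G \right)} = 3 + 3 J$ ($O{\left(J,G \right)} = J + \left(2 J + 3\right) = J + \left(3 + 2 J\right) = 3 + 3 J$)
$Q{\left(h \right)} = 3 h$ ($Q{\left(h \right)} = 2 h + h = 3 h$)
$K{\left(j,H \right)} = -1 + H$ ($K{\left(j,H \right)} = H + \left(- \frac{2}{5} + \frac{1}{5} \left(-3\right)\right) = H - 1 = -1 + H$)
$\left(K^{3}{\left(O{\left(-4,6 \right)},Q{\left(-5 \right)} \right)}\right)^{4} = \left(\left(-1 + 3 \left(-5\right)\right)^{3}\right)^{4} = \left(\left(-1 - 15\right)^{3}\right)^{4} = \left(\left(-16\right)^{3}\right)^{4} = \left(-4096\right)^{4} = 281474976710656$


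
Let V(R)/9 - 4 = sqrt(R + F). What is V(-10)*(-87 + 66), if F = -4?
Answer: -756 - 189*I*sqrt(14) ≈ -756.0 - 707.17*I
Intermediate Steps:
V(R) = 36 + 9*sqrt(-4 + R) (V(R) = 36 + 9*sqrt(R - 4) = 36 + 9*sqrt(-4 + R))
V(-10)*(-87 + 66) = (36 + 9*sqrt(-4 - 10))*(-87 + 66) = (36 + 9*sqrt(-14))*(-21) = (36 + 9*(I*sqrt(14)))*(-21) = (36 + 9*I*sqrt(14))*(-21) = -756 - 189*I*sqrt(14)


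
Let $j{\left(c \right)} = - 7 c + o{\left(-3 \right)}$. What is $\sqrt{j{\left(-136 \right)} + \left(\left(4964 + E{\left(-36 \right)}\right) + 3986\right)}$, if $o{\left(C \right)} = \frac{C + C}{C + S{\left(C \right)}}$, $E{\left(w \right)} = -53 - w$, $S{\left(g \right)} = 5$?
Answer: $9 \sqrt{122} \approx 99.408$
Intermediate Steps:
$o{\left(C \right)} = \frac{2 C}{5 + C}$ ($o{\left(C \right)} = \frac{C + C}{C + 5} = \frac{2 C}{5 + C}$)
$j{\left(c \right)} = -3 - 7 c$ ($j{\left(c \right)} = - 7 c + 2 \left(-3\right) \frac{1}{5 - 3} = - 7 c + 2 \left(-3\right) \frac{1}{2} = - 7 c - 3 = -3 - 7 c$)
$\sqrt{j{\left(-136 \right)} + \left(\left(4964 + E{\left(-36 \right)}\right) + 3986\right)} = \sqrt{\left(-3 - -952\right) + \left(\left(4964 - 17\right) + 3986\right)} = \sqrt{\left(-3 + 952\right) + \left(\left(4964 + \left(-53 + 36\right)\right) + 3986\right)} = \sqrt{949 + \left(\left(4964 - 17\right) + 3986\right)} = \sqrt{949 + \left(4947 + 3986\right)} = \sqrt{949 + 8933} = \sqrt{9882} = 9 \sqrt{122}$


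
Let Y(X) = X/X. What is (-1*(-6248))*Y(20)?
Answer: 6248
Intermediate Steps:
Y(X) = 1
(-1*(-6248))*Y(20) = -1*(-6248)*1 = 6248*1 = 6248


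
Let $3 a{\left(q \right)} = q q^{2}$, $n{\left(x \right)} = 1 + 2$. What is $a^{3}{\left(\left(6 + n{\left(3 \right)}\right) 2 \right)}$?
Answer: $7346640384$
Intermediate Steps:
$n{\left(x \right)} = 3$
$a{\left(q \right)} = \frac{q^{3}}{3}$ ($a{\left(q \right)} = \frac{q q^{2}}{3} = \frac{q^{3}}{3}$)
$a^{3}{\left(\left(6 + n{\left(3 \right)}\right) 2 \right)} = \left(\frac{\left(\left(6 + 3\right) 2\right)^{3}}{3}\right)^{3} = \left(\frac{\left(9 \cdot 2\right)^{3}}{3}\right)^{3} = \left(\frac{18^{3}}{3}\right)^{3} = \left(\frac{1}{3} \cdot 5832\right)^{3} = 1944^{3} = 7346640384$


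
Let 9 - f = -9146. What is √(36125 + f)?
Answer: 4*√2830 ≈ 212.79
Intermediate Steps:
f = 9155 (f = 9 - 1*(-9146) = 9 + 9146 = 9155)
√(36125 + f) = √(36125 + 9155) = √45280 = 4*√2830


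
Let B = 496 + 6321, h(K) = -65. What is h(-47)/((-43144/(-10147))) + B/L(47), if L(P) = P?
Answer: 263113563/2027768 ≈ 129.76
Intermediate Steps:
B = 6817
h(-47)/((-43144/(-10147))) + B/L(47) = -65/((-43144/(-10147))) + 6817/47 = -65/((-43144*(-1/10147))) + 6817*(1/47) = -65/43144/10147 + 6817/47 = -65*10147/43144 + 6817/47 = -659555/43144 + 6817/47 = 263113563/2027768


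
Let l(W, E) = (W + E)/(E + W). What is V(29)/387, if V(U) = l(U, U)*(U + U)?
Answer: 58/387 ≈ 0.14987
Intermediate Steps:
l(W, E) = 1 (l(W, E) = (E + W)/(E + W) = 1)
V(U) = 2*U (V(U) = 1*(U + U) = 1*(2*U) = 2*U)
V(29)/387 = (2*29)/387 = 58*(1/387) = 58/387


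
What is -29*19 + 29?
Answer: -522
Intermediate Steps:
-29*19 + 29 = -551 + 29 = -522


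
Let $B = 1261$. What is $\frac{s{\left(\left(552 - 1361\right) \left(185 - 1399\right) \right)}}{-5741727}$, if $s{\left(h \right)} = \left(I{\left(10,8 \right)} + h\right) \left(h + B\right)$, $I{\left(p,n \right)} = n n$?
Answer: $- \frac{965872877530}{5741727} \approx -1.6822 \cdot 10^{5}$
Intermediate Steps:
$I{\left(p,n \right)} = n^{2}$
$s{\left(h \right)} = \left(64 + h\right) \left(1261 + h\right)$ ($s{\left(h \right)} = \left(8^{2} + h\right) \left(h + 1261\right) = \left(64 + h\right) \left(1261 + h\right)$)
$\frac{s{\left(\left(552 - 1361\right) \left(185 - 1399\right) \right)}}{-5741727} = \frac{80704 + \left(\left(552 - 1361\right) \left(185 - 1399\right)\right)^{2} + 1325 \left(552 - 1361\right) \left(185 - 1399\right)}{-5741727} = \left(80704 + \left(\left(-809\right) \left(-1214\right)\right)^{2} + 1325 \left(\left(-809\right) \left(-1214\right)\right)\right) \left(- \frac{1}{5741727}\right) = \left(80704 + 982126^{2} + 1325 \cdot 982126\right) \left(- \frac{1}{5741727}\right) = \left(80704 + 964571479876 + 1301316950\right) \left(- \frac{1}{5741727}\right) = 965872877530 \left(- \frac{1}{5741727}\right) = - \frac{965872877530}{5741727}$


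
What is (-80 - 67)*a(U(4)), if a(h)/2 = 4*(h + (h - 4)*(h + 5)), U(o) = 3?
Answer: 5880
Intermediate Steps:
a(h) = 8*h + 8*(-4 + h)*(5 + h) (a(h) = 2*(4*(h + (h - 4)*(h + 5))) = 2*(4*(h + (-4 + h)*(5 + h))) = 2*(4*h + 4*(-4 + h)*(5 + h)) = 8*h + 8*(-4 + h)*(5 + h))
(-80 - 67)*a(U(4)) = (-80 - 67)*(-160 + 8*3² + 16*3) = -147*(-160 + 8*9 + 48) = -147*(-160 + 72 + 48) = -147*(-40) = 5880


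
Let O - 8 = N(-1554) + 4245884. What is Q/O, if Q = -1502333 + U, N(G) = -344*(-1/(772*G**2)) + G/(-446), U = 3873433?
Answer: 123220814686288200/220649783074905631 ≈ 0.55844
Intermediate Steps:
N(G) = -G/446 + 86/(193*G**2) (N(G) = -(-86)/(193*G**2) + G*(-1/446) = 86/(193*G**2) - G/446 = -G/446 + 86/(193*G**2))
Q = 2371100 (Q = -1502333 + 3873433 = 2371100)
O = 220649783074905631/51967784862 (O = 8 + ((-1/446*(-1554) + (86/193)/(-1554)**2) + 4245884) = 8 + ((777/223 + (86/193)*(1/2414916)) + 4245884) = 8 + ((777/223 + 43/233039394) + 4245884) = 8 + (181071618727/51967784862 + 4245884) = 8 + 220649367332626735/51967784862 = 220649783074905631/51967784862 ≈ 4.2459e+6)
Q/O = 2371100/(220649783074905631/51967784862) = 2371100*(51967784862/220649783074905631) = 123220814686288200/220649783074905631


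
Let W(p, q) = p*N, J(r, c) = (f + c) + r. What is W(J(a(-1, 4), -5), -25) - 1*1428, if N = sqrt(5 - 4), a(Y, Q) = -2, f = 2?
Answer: -1433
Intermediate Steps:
J(r, c) = 2 + c + r (J(r, c) = (2 + c) + r = 2 + c + r)
N = 1 (N = sqrt(1) = 1)
W(p, q) = p (W(p, q) = p*1 = p)
W(J(a(-1, 4), -5), -25) - 1*1428 = (2 - 5 - 2) - 1*1428 = -5 - 1428 = -1433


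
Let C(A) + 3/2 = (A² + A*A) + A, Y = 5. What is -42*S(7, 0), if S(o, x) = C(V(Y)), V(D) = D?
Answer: -2247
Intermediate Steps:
C(A) = -3/2 + A + 2*A² (C(A) = -3/2 + ((A² + A*A) + A) = -3/2 + ((A² + A²) + A) = -3/2 + (2*A² + A) = -3/2 + (A + 2*A²) = -3/2 + A + 2*A²)
S(o, x) = 107/2 (S(o, x) = -3/2 + 5 + 2*5² = -3/2 + 5 + 2*25 = -3/2 + 5 + 50 = 107/2)
-42*S(7, 0) = -42*107/2 = -2247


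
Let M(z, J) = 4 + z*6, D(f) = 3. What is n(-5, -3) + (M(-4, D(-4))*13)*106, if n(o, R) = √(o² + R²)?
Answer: -27560 + √34 ≈ -27554.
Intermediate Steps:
M(z, J) = 4 + 6*z
n(o, R) = √(R² + o²)
n(-5, -3) + (M(-4, D(-4))*13)*106 = √((-3)² + (-5)²) + ((4 + 6*(-4))*13)*106 = √(9 + 25) + ((4 - 24)*13)*106 = √34 - 20*13*106 = √34 - 260*106 = √34 - 27560 = -27560 + √34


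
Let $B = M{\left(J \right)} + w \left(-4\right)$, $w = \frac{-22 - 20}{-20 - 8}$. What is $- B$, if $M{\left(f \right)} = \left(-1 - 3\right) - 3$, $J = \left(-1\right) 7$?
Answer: $13$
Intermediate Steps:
$J = -7$
$M{\left(f \right)} = -7$ ($M{\left(f \right)} = -4 - 3 = -7$)
$w = \frac{3}{2}$ ($w = - \frac{42}{-28} = \left(-42\right) \left(- \frac{1}{28}\right) = \frac{3}{2} \approx 1.5$)
$B = -13$ ($B = -7 + \frac{3}{2} \left(-4\right) = -7 - 6 = -13$)
$- B = \left(-1\right) \left(-13\right) = 13$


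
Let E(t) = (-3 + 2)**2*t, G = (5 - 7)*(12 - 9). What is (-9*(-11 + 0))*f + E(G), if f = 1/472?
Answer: -2733/472 ≈ -5.7903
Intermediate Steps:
G = -6 (G = -2*3 = -6)
f = 1/472 ≈ 0.0021186
E(t) = t (E(t) = (-1)**2*t = 1*t = t)
(-9*(-11 + 0))*f + E(G) = -9*(-11 + 0)*(1/472) - 6 = -9*(-11)*(1/472) - 6 = 99*(1/472) - 6 = 99/472 - 6 = -2733/472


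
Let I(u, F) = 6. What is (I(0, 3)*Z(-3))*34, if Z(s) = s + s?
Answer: -1224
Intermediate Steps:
Z(s) = 2*s
(I(0, 3)*Z(-3))*34 = (6*(2*(-3)))*34 = (6*(-6))*34 = -36*34 = -1224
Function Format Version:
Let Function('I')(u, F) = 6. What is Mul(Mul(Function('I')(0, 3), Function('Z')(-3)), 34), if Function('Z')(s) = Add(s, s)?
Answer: -1224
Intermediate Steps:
Function('Z')(s) = Mul(2, s)
Mul(Mul(Function('I')(0, 3), Function('Z')(-3)), 34) = Mul(Mul(6, Mul(2, -3)), 34) = Mul(Mul(6, -6), 34) = Mul(-36, 34) = -1224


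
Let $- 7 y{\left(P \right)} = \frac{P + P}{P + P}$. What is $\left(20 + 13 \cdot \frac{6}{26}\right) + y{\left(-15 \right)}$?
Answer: $\frac{160}{7} \approx 22.857$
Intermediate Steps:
$y{\left(P \right)} = - \frac{1}{7}$ ($y{\left(P \right)} = - \frac{\left(P + P\right) \frac{1}{P + P}}{7} = - \frac{2 P \frac{1}{2 P}}{7} = \left(- \frac{1}{7}\right) 1 = - \frac{1}{7}$)
$\left(20 + 13 \cdot \frac{6}{26}\right) + y{\left(-15 \right)} = \left(20 + 13 \cdot \frac{6}{26}\right) - \frac{1}{7} = \left(20 + 13 \cdot 6 \cdot \frac{1}{26}\right) - \frac{1}{7} = \left(20 + 13 \cdot \frac{3}{13}\right) - \frac{1}{7} = \left(20 + 3\right) - \frac{1}{7} = 23 - \frac{1}{7} = \frac{160}{7}$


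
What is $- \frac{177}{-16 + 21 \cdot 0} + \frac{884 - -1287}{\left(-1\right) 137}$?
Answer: $- \frac{10487}{2192} \approx -4.7842$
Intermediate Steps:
$- \frac{177}{-16 + 21 \cdot 0} + \frac{884 - -1287}{\left(-1\right) 137} = - \frac{177}{-16 + 0} + \frac{884 + 1287}{-137} = - \frac{177}{-16} + 2171 \left(- \frac{1}{137}\right) = \left(-177\right) \left(- \frac{1}{16}\right) - \frac{2171}{137} = \frac{177}{16} - \frac{2171}{137} = - \frac{10487}{2192}$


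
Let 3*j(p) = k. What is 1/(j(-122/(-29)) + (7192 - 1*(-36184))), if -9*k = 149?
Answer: 27/1171003 ≈ 2.3057e-5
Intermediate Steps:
k = -149/9 (k = -⅑*149 = -149/9 ≈ -16.556)
j(p) = -149/27 (j(p) = (⅓)*(-149/9) = -149/27)
1/(j(-122/(-29)) + (7192 - 1*(-36184))) = 1/(-149/27 + (7192 - 1*(-36184))) = 1/(-149/27 + (7192 + 36184)) = 1/(-149/27 + 43376) = 1/(1171003/27) = 27/1171003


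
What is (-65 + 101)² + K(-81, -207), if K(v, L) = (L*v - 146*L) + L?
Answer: 48078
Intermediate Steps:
K(v, L) = -145*L + L*v (K(v, L) = (-146*L + L*v) + L = -145*L + L*v)
(-65 + 101)² + K(-81, -207) = (-65 + 101)² - 207*(-145 - 81) = 36² - 207*(-226) = 1296 + 46782 = 48078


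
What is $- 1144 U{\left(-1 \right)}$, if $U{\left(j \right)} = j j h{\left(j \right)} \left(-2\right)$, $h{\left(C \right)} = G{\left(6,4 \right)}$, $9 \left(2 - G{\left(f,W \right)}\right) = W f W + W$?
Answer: $- \frac{187616}{9} \approx -20846.0$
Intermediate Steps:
$G{\left(f,W \right)} = 2 - \frac{W}{9} - \frac{f W^{2}}{9}$ ($G{\left(f,W \right)} = 2 - \frac{W f W + W}{9} = 2 - \frac{f W^{2} + W}{9} = 2 - \frac{W + f W^{2}}{9} = 2 - \left(\frac{W}{9} + \frac{f W^{2}}{9}\right) = 2 - \frac{W}{9} - \frac{f W^{2}}{9}$)
$h{\left(C \right)} = - \frac{82}{9}$ ($h{\left(C \right)} = 2 - \frac{4}{9} - \frac{2 \cdot 4^{2}}{3} = 2 - \frac{4}{9} - \frac{2}{3} \cdot 16 = 2 - \frac{4}{9} - \frac{32}{3} = - \frac{82}{9}$)
$U{\left(j \right)} = \frac{164 j^{2}}{9}$ ($U{\left(j \right)} = j j \left(\left(- \frac{82}{9}\right) \left(-2\right)\right) = j^{2} \cdot \frac{164}{9} = \frac{164 j^{2}}{9}$)
$- 1144 U{\left(-1 \right)} = - 1144 \frac{164 \left(-1\right)^{2}}{9} = - 1144 \cdot \frac{164}{9} \cdot 1 = \left(-1144\right) \frac{164}{9} = - \frac{187616}{9}$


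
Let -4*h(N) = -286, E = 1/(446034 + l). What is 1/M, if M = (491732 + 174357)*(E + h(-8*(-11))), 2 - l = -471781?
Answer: 1835634/87422737835137 ≈ 2.0997e-8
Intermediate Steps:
l = 471783 (l = 2 - 1*(-471781) = 2 + 471781 = 471783)
E = 1/917817 (E = 1/(446034 + 471783) = 1/917817 ≈ 1.0895e-6)
h(N) = 143/2 (h(N) = -¼*(-286) = 143/2)
M = 87422737835137/1835634 (M = (491732 + 174357)*(1/917817 + 143/2) = 666089*(131247833/1835634) = 87422737835137/1835634 ≈ 4.7625e+7)
1/M = 1/(87422737835137/1835634) = 1835634/87422737835137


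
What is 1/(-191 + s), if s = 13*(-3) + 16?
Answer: -1/214 ≈ -0.0046729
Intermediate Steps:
s = -23 (s = -39 + 16 = -23)
1/(-191 + s) = 1/(-191 - 23) = 1/(-214) = -1/214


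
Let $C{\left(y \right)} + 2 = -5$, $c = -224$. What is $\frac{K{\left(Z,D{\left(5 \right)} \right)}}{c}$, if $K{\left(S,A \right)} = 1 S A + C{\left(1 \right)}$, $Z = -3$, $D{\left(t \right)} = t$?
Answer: $\frac{11}{112} \approx 0.098214$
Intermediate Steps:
$C{\left(y \right)} = -7$ ($C{\left(y \right)} = -2 - 5 = -7$)
$K{\left(S,A \right)} = -7 + A S$ ($K{\left(S,A \right)} = 1 S A - 7 = S A - 7 = A S - 7 = -7 + A S$)
$\frac{K{\left(Z,D{\left(5 \right)} \right)}}{c} = \frac{-7 + 5 \left(-3\right)}{-224} = \left(-7 - 15\right) \left(- \frac{1}{224}\right) = \left(-22\right) \left(- \frac{1}{224}\right) = \frac{11}{112}$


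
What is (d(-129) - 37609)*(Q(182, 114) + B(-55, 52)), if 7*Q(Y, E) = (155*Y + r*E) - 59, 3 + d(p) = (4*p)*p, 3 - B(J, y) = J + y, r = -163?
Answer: 39751096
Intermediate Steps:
B(J, y) = 3 - J - y (B(J, y) = 3 - (J + y) = 3 + (-J - y) = 3 - J - y)
d(p) = -3 + 4*p² (d(p) = -3 + (4*p)*p = -3 + 4*p²)
Q(Y, E) = -59/7 - 163*E/7 + 155*Y/7 (Q(Y, E) = ((155*Y - 163*E) - 59)/7 = ((-163*E + 155*Y) - 59)/7 = (-59 - 163*E + 155*Y)/7 = -59/7 - 163*E/7 + 155*Y/7)
(d(-129) - 37609)*(Q(182, 114) + B(-55, 52)) = ((-3 + 4*(-129)²) - 37609)*((-59/7 - 163/7*114 + (155/7)*182) + (3 - 1*(-55) - 1*52)) = ((-3 + 4*16641) - 37609)*((-59/7 - 18582/7 + 4030) + (3 + 55 - 52)) = ((-3 + 66564) - 37609)*(1367 + 6) = (66561 - 37609)*1373 = 28952*1373 = 39751096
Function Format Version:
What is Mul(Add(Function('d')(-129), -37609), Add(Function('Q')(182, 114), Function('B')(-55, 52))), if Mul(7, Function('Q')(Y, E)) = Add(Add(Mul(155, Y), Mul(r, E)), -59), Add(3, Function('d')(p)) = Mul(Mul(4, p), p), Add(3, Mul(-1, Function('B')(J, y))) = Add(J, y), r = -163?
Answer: 39751096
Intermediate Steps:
Function('B')(J, y) = Add(3, Mul(-1, J), Mul(-1, y)) (Function('B')(J, y) = Add(3, Mul(-1, Add(J, y))) = Add(3, Add(Mul(-1, J), Mul(-1, y))) = Add(3, Mul(-1, J), Mul(-1, y)))
Function('d')(p) = Add(-3, Mul(4, Pow(p, 2))) (Function('d')(p) = Add(-3, Mul(Mul(4, p), p)) = Add(-3, Mul(4, Pow(p, 2))))
Function('Q')(Y, E) = Add(Rational(-59, 7), Mul(Rational(-163, 7), E), Mul(Rational(155, 7), Y)) (Function('Q')(Y, E) = Mul(Rational(1, 7), Add(Add(Mul(155, Y), Mul(-163, E)), -59)) = Mul(Rational(1, 7), Add(Add(Mul(-163, E), Mul(155, Y)), -59)) = Mul(Rational(1, 7), Add(-59, Mul(-163, E), Mul(155, Y))) = Add(Rational(-59, 7), Mul(Rational(-163, 7), E), Mul(Rational(155, 7), Y)))
Mul(Add(Function('d')(-129), -37609), Add(Function('Q')(182, 114), Function('B')(-55, 52))) = Mul(Add(Add(-3, Mul(4, Pow(-129, 2))), -37609), Add(Add(Rational(-59, 7), Mul(Rational(-163, 7), 114), Mul(Rational(155, 7), 182)), Add(3, Mul(-1, -55), Mul(-1, 52)))) = Mul(Add(Add(-3, Mul(4, 16641)), -37609), Add(Add(Rational(-59, 7), Rational(-18582, 7), 4030), Add(3, 55, -52))) = Mul(Add(Add(-3, 66564), -37609), Add(1367, 6)) = Mul(Add(66561, -37609), 1373) = Mul(28952, 1373) = 39751096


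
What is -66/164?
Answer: -33/82 ≈ -0.40244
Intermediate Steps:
-66/164 = -66*1/164 = -33/82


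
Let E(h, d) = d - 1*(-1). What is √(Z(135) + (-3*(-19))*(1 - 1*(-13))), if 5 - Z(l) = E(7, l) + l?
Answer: 2*√133 ≈ 23.065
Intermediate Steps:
E(h, d) = 1 + d (E(h, d) = d + 1 = 1 + d)
Z(l) = 4 - 2*l (Z(l) = 5 - ((1 + l) + l) = 5 - (1 + 2*l) = 5 + (-1 - 2*l) = 4 - 2*l)
√(Z(135) + (-3*(-19))*(1 - 1*(-13))) = √((4 - 2*135) + (-3*(-19))*(1 - 1*(-13))) = √((4 - 270) + 57*(1 + 13)) = √(-266 + 57*14) = √(-266 + 798) = √532 = 2*√133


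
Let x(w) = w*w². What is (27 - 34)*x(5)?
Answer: -875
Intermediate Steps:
x(w) = w³
(27 - 34)*x(5) = (27 - 34)*5³ = -7*125 = -875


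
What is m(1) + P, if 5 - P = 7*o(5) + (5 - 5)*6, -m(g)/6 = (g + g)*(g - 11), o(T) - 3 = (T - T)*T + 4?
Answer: 76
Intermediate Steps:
o(T) = 7 (o(T) = 3 + ((T - T)*T + 4) = 3 + (0*T + 4) = 3 + (0 + 4) = 3 + 4 = 7)
m(g) = -12*g*(-11 + g) (m(g) = -6*(g + g)*(g - 11) = -6*2*g*(-11 + g) = -12*g*(-11 + g))
P = -44 (P = 5 - (7*7 + (5 - 5)*6) = 5 - (49 + 0*6) = 5 - (49 + 0) = 5 - 1*49 = 5 - 49 = -44)
m(1) + P = 12*1*(11 - 1*1) - 44 = 12*1*(11 - 1) - 44 = 12*1*10 - 44 = 120 - 44 = 76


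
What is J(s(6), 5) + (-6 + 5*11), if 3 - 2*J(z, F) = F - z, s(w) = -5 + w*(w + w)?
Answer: 163/2 ≈ 81.500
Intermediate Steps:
s(w) = -5 + 2*w² (s(w) = -5 + w*(2*w) = -5 + 2*w²)
J(z, F) = 3/2 + z/2 - F/2 (J(z, F) = 3/2 - (F - z)/2 = 3/2 + (z/2 - F/2) = 3/2 + z/2 - F/2)
J(s(6), 5) + (-6 + 5*11) = (3/2 + (-5 + 2*6²)/2 - ½*5) + (-6 + 5*11) = (3/2 + (-5 + 2*36)/2 - 5/2) + (-6 + 55) = (3/2 + (-5 + 72)/2 - 5/2) + 49 = (3/2 + (½)*67 - 5/2) + 49 = (3/2 + 67/2 - 5/2) + 49 = 65/2 + 49 = 163/2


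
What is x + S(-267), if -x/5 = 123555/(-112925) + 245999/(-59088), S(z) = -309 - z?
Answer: -4193809849/266900496 ≈ -15.713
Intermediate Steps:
x = 7016010983/266900496 (x = -5*(123555/(-112925) + 245999/(-59088)) = -5*(123555*(-1/112925) + 245999*(-1/59088)) = -5*(-24711/22585 - 245999/59088) = -5*(-7016010983/1334502480) = 7016010983/266900496 ≈ 26.287)
x + S(-267) = 7016010983/266900496 + (-309 - 1*(-267)) = 7016010983/266900496 + (-309 + 267) = 7016010983/266900496 - 42 = -4193809849/266900496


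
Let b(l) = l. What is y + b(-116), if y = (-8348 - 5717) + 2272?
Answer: -11909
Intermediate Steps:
y = -11793 (y = -14065 + 2272 = -11793)
y + b(-116) = -11793 - 116 = -11909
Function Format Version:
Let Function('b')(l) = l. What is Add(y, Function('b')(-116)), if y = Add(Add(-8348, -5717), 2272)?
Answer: -11909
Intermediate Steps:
y = -11793 (y = Add(-14065, 2272) = -11793)
Add(y, Function('b')(-116)) = Add(-11793, -116) = -11909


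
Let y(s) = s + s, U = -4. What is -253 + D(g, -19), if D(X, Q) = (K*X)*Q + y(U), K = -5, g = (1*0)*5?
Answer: -261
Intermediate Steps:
g = 0 (g = 0*5 = 0)
y(s) = 2*s
D(X, Q) = -8 - 5*Q*X (D(X, Q) = (-5*X)*Q + 2*(-4) = -5*Q*X - 8 = -8 - 5*Q*X)
-253 + D(g, -19) = -253 + (-8 - 5*(-19)*0) = -253 + (-8 + 0) = -253 - 8 = -261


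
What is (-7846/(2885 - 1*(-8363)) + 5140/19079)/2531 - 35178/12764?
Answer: -2388530952104719/866602363920616 ≈ -2.7562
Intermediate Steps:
(-7846/(2885 - 1*(-8363)) + 5140/19079)/2531 - 35178/12764 = (-7846/(2885 + 8363) + 5140*(1/19079))*(1/2531) - 35178*1/12764 = (-7846/11248 + 5140/19079)*(1/2531) - 17589/6382 = (-7846*1/11248 + 5140/19079)*(1/2531) - 17589/6382 = (-3923/5624 + 5140/19079)*(1/2531) - 17589/6382 = -45939557/107300296*1/2531 - 17589/6382 = -45939557/271577049176 - 17589/6382 = -2388530952104719/866602363920616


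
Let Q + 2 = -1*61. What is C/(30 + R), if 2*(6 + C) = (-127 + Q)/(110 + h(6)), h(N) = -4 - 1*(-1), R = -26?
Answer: -737/428 ≈ -1.7220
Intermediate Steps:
Q = -63 (Q = -2 - 1*61 = -2 - 61 = -63)
h(N) = -3 (h(N) = -4 + 1 = -3)
C = -737/107 (C = -6 + ((-127 - 63)/(110 - 3))/2 = -6 + (-190/107)/2 = -6 + (-190*1/107)/2 = -6 + (1/2)*(-190/107) = -6 - 95/107 = -737/107 ≈ -6.8878)
C/(30 + R) = -737/(107*(30 - 26)) = -737/107/4 = -737/107*1/4 = -737/428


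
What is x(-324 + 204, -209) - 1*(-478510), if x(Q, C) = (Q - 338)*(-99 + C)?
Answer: 619574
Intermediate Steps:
x(Q, C) = (-338 + Q)*(-99 + C)
x(-324 + 204, -209) - 1*(-478510) = (33462 - 338*(-209) - 99*(-324 + 204) - 209*(-324 + 204)) - 1*(-478510) = (33462 + 70642 - 99*(-120) - 209*(-120)) + 478510 = (33462 + 70642 + 11880 + 25080) + 478510 = 141064 + 478510 = 619574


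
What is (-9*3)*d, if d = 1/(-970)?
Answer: 27/970 ≈ 0.027835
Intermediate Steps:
d = -1/970 ≈ -0.0010309
(-9*3)*d = -9*3*(-1/970) = -27*(-1/970) = 27/970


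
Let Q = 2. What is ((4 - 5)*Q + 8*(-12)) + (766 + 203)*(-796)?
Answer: -771422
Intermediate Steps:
((4 - 5)*Q + 8*(-12)) + (766 + 203)*(-796) = ((4 - 5)*2 + 8*(-12)) + (766 + 203)*(-796) = (-1*2 - 96) + 969*(-796) = (-2 - 96) - 771324 = -98 - 771324 = -771422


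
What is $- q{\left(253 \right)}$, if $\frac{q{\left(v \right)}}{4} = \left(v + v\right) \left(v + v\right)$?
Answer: $-1024144$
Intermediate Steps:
$q{\left(v \right)} = 16 v^{2}$ ($q{\left(v \right)} = 4 \left(v + v\right) \left(v + v\right) = 4 \cdot 2 v 2 v = 4 \cdot 4 v^{2} = 16 v^{2}$)
$- q{\left(253 \right)} = - 16 \cdot 253^{2} = - 16 \cdot 64009 = \left(-1\right) 1024144 = -1024144$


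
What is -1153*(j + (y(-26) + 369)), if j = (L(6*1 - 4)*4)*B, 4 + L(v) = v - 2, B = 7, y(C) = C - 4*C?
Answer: -386255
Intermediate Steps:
y(C) = -3*C
L(v) = -6 + v (L(v) = -4 + (v - 2) = -4 + (-2 + v) = -6 + v)
j = -112 (j = ((-6 + (6*1 - 4))*4)*7 = ((-6 + (6 - 4))*4)*7 = ((-6 + 2)*4)*7 = -4*4*7 = -16*7 = -112)
-1153*(j + (y(-26) + 369)) = -1153*(-112 + (-3*(-26) + 369)) = -1153*(-112 + (78 + 369)) = -1153*(-112 + 447) = -1153*335 = -386255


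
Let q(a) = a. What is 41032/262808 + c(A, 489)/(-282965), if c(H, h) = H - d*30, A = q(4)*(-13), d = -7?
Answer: 1446137027/9295683215 ≈ 0.15557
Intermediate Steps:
A = -52 (A = 4*(-13) = -52)
c(H, h) = 210 + H (c(H, h) = H - (-7)*30 = H - 1*(-210) = H + 210 = 210 + H)
41032/262808 + c(A, 489)/(-282965) = 41032/262808 + (210 - 52)/(-282965) = 41032*(1/262808) + 158*(-1/282965) = 5129/32851 - 158/282965 = 1446137027/9295683215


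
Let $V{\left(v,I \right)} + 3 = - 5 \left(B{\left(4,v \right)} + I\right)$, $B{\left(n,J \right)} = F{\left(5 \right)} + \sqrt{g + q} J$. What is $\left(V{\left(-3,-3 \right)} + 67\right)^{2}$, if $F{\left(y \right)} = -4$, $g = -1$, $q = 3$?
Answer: $10251 + 2970 \sqrt{2} \approx 14451.0$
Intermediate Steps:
$B{\left(n,J \right)} = -4 + J \sqrt{2}$ ($B{\left(n,J \right)} = -4 + \sqrt{-1 + 3} J = -4 + \sqrt{2} J = -4 + J \sqrt{2}$)
$V{\left(v,I \right)} = 17 - 5 I - 5 v \sqrt{2}$ ($V{\left(v,I \right)} = -3 - 5 \left(\left(-4 + v \sqrt{2}\right) + I\right) = -3 - 5 \left(-4 + I + v \sqrt{2}\right) = -3 - \left(-20 + 5 I + 5 v \sqrt{2}\right) = 17 - 5 I - 5 v \sqrt{2}$)
$\left(V{\left(-3,-3 \right)} + 67\right)^{2} = \left(\left(17 - -15 - - 15 \sqrt{2}\right) + 67\right)^{2} = \left(\left(17 + 15 + 15 \sqrt{2}\right) + 67\right)^{2} = \left(\left(32 + 15 \sqrt{2}\right) + 67\right)^{2} = \left(99 + 15 \sqrt{2}\right)^{2}$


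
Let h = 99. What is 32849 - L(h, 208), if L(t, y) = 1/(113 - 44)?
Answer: 2266580/69 ≈ 32849.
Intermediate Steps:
L(t, y) = 1/69
32849 - L(h, 208) = 32849 - 1*1/69 = 32849 - 1/69 = 2266580/69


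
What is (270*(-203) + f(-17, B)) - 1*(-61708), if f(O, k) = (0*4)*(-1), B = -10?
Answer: 6898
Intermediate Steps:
f(O, k) = 0 (f(O, k) = 0*(-1) = 0)
(270*(-203) + f(-17, B)) - 1*(-61708) = (270*(-203) + 0) - 1*(-61708) = (-54810 + 0) + 61708 = -54810 + 61708 = 6898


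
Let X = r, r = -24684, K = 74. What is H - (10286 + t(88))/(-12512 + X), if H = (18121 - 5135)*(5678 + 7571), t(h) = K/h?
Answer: 281583637501357/1636624 ≈ 1.7205e+8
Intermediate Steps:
t(h) = 74/h
X = -24684
H = 172051514 (H = 12986*13249 = 172051514)
H - (10286 + t(88))/(-12512 + X) = 172051514 - (10286 + 74/88)/(-12512 - 24684) = 172051514 - (10286 + 74*(1/88))/(-37196) = 172051514 - (10286 + 37/44)*(-1)/37196 = 172051514 - 452621*(-1)/(44*37196) = 172051514 - 1*(-452621/1636624) = 172051514 + 452621/1636624 = 281583637501357/1636624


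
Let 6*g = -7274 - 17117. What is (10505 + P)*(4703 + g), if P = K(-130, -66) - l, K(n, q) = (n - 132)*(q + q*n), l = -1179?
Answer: -4246025884/3 ≈ -1.4153e+9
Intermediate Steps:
K(n, q) = (-132 + n)*(q + n*q)
g = -24391/6 (g = (-7274 - 17117)/6 = (⅙)*(-24391) = -24391/6 ≈ -4065.2)
P = -2229489 (P = -66*(-132 + (-130)² - 131*(-130)) - 1*(-1179) = -66*(-132 + 16900 + 17030) + 1179 = -66*33798 + 1179 = -2230668 + 1179 = -2229489)
(10505 + P)*(4703 + g) = (10505 - 2229489)*(4703 - 24391/6) = -2218984*3827/6 = -4246025884/3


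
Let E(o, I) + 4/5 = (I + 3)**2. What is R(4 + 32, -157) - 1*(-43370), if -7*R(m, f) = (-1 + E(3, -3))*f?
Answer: 1516537/35 ≈ 43330.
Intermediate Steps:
E(o, I) = -4/5 + (3 + I)**2 (E(o, I) = -4/5 + (I + 3)**2 = -4/5 + (3 + I)**2)
R(m, f) = 9*f/35 (R(m, f) = -(-1 + (-4/5 + (3 - 3)**2))*f/7 = -(-1 + (-4/5 + 0**2))*f/7 = -(-1 + (-4/5 + 0))*f/7 = -(-1 - 4/5)*f/7 = -(-9)*f/35 = 9*f/35)
R(4 + 32, -157) - 1*(-43370) = (9/35)*(-157) - 1*(-43370) = -1413/35 + 43370 = 1516537/35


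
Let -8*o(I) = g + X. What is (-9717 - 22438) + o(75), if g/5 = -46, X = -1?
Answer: -257009/8 ≈ -32126.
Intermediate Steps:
g = -230 (g = 5*(-46) = -230)
o(I) = 231/8 (o(I) = -(-230 - 1)/8 = -⅛*(-231) = 231/8)
(-9717 - 22438) + o(75) = (-9717 - 22438) + 231/8 = -32155 + 231/8 = -257009/8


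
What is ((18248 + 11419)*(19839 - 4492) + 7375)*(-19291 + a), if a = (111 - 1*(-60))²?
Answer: 4530302898800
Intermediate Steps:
a = 29241 (a = (111 + 60)² = 171² = 29241)
((18248 + 11419)*(19839 - 4492) + 7375)*(-19291 + a) = ((18248 + 11419)*(19839 - 4492) + 7375)*(-19291 + 29241) = (29667*15347 + 7375)*9950 = (455299449 + 7375)*9950 = 455306824*9950 = 4530302898800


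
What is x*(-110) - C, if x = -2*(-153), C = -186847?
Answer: 153187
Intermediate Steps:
x = 306
x*(-110) - C = 306*(-110) - 1*(-186847) = -33660 + 186847 = 153187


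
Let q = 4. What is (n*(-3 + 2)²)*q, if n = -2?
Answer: -8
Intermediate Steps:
(n*(-3 + 2)²)*q = -2*(-3 + 2)²*4 = -2*(-1)²*4 = -2*1*4 = -2*4 = -8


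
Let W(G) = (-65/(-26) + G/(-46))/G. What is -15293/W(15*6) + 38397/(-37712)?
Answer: -477532314033/188560 ≈ -2.5325e+6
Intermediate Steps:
W(G) = (5/2 - G/46)/G (W(G) = (-65*(-1/26) + G*(-1/46))/G = (5/2 - G/46)/G)
-15293/W(15*6) + 38397/(-37712) = -15293*4140/(115 - 15*6) + 38397/(-37712) = -15293*4140/(115 - 1*90) + 38397*(-1/37712) = -15293*4140/(115 - 90) - 38397/37712 = -15293/((1/46)*(1/90)*25) - 38397/37712 = -15293/5/828 - 38397/37712 = -15293*828/5 - 38397/37712 = -12662604/5 - 38397/37712 = -477532314033/188560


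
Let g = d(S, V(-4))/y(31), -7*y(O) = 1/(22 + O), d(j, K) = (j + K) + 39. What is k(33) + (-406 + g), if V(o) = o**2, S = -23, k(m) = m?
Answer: -12245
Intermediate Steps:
d(j, K) = 39 + K + j (d(j, K) = (K + j) + 39 = 39 + K + j)
y(O) = -1/(7*(22 + O))
g = -11872 (g = (39 + (-4)**2 - 23)/((-1/(154 + 7*31))) = (39 + 16 - 23)/((-1/(154 + 217))) = 32/((-1/371)) = 32/((-1*1/371)) = 32/(-1/371) = 32*(-371) = -11872)
k(33) + (-406 + g) = 33 + (-406 - 11872) = 33 - 12278 = -12245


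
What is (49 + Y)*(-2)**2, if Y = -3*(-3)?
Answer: 232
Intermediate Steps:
Y = 9
(49 + Y)*(-2)**2 = (49 + 9)*(-2)**2 = 58*4 = 232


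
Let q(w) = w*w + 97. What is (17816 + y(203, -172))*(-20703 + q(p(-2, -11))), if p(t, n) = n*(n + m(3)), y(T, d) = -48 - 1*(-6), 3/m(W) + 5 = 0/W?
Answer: -1921476044/25 ≈ -7.6859e+7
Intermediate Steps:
m(W) = -3/5 (m(W) = 3/(-5 + 0/W) = 3/(-5 + 0) = 3/(-5) = 3*(-1/5) = -3/5)
y(T, d) = -42 (y(T, d) = -48 + 6 = -42)
p(t, n) = n*(-3/5 + n) (p(t, n) = n*(n - 3/5) = n*(-3/5 + n))
q(w) = 97 + w**2 (q(w) = w**2 + 97 = 97 + w**2)
(17816 + y(203, -172))*(-20703 + q(p(-2, -11))) = (17816 - 42)*(-20703 + (97 + ((1/5)*(-11)*(-3 + 5*(-11)))**2)) = 17774*(-20703 + (97 + ((1/5)*(-11)*(-3 - 55))**2)) = 17774*(-20703 + (97 + ((1/5)*(-11)*(-58))**2)) = 17774*(-20703 + (97 + (638/5)**2)) = 17774*(-20703 + (97 + 407044/25)) = 17774*(-20703 + 409469/25) = 17774*(-108106/25) = -1921476044/25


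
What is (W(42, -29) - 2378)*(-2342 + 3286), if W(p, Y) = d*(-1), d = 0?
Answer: -2244832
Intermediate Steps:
W(p, Y) = 0 (W(p, Y) = 0*(-1) = 0)
(W(42, -29) - 2378)*(-2342 + 3286) = (0 - 2378)*(-2342 + 3286) = -2378*944 = -2244832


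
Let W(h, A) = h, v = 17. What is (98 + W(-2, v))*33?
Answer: 3168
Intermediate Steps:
(98 + W(-2, v))*33 = (98 - 2)*33 = 96*33 = 3168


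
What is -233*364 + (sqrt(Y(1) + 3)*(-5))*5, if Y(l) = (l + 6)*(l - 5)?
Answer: -84812 - 125*I ≈ -84812.0 - 125.0*I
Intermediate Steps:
Y(l) = (-5 + l)*(6 + l) (Y(l) = (6 + l)*(-5 + l) = (-5 + l)*(6 + l))
-233*364 + (sqrt(Y(1) + 3)*(-5))*5 = -233*364 + (sqrt((-30 + 1 + 1**2) + 3)*(-5))*5 = -84812 + (sqrt((-30 + 1 + 1) + 3)*(-5))*5 = -84812 + (sqrt(-28 + 3)*(-5))*5 = -84812 + (sqrt(-25)*(-5))*5 = -84812 + ((5*I)*(-5))*5 = -84812 - 25*I*5 = -84812 - 125*I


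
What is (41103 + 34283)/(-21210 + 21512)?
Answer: 37693/151 ≈ 249.62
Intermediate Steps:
(41103 + 34283)/(-21210 + 21512) = 75386/302 = 75386*(1/302) = 37693/151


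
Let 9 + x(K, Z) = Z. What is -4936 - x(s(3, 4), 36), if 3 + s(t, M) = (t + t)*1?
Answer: -4963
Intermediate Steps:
s(t, M) = -3 + 2*t (s(t, M) = -3 + (t + t)*1 = -3 + (2*t)*1 = -3 + 2*t)
x(K, Z) = -9 + Z
-4936 - x(s(3, 4), 36) = -4936 - (-9 + 36) = -4936 - 1*27 = -4936 - 27 = -4963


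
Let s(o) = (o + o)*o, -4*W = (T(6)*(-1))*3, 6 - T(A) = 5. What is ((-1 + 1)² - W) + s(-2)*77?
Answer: 2461/4 ≈ 615.25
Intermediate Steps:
T(A) = 1 (T(A) = 6 - 1*5 = 6 - 5 = 1)
W = ¾ (W = -1*(-1)*3/4 = -(-1)*3/4 = -¼*(-3) = ¾ ≈ 0.75000)
s(o) = 2*o² (s(o) = (2*o)*o = 2*o²)
((-1 + 1)² - W) + s(-2)*77 = ((-1 + 1)² - 1*¾) + (2*(-2)²)*77 = (0² - ¾) + (2*4)*77 = (0 - ¾) + 8*77 = -¾ + 616 = 2461/4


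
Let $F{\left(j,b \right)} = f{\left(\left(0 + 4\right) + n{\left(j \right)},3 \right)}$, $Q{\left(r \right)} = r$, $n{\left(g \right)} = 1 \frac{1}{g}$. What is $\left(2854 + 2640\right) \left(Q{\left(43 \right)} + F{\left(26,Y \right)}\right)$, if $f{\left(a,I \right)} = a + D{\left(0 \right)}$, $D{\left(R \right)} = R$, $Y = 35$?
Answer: $\frac{3359581}{13} \approx 2.5843 \cdot 10^{5}$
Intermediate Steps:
$n{\left(g \right)} = \frac{1}{g}$
$f{\left(a,I \right)} = a$ ($f{\left(a,I \right)} = a + 0 = a$)
$F{\left(j,b \right)} = 4 + \frac{1}{j}$ ($F{\left(j,b \right)} = \left(0 + 4\right) + \frac{1}{j} = 4 + \frac{1}{j}$)
$\left(2854 + 2640\right) \left(Q{\left(43 \right)} + F{\left(26,Y \right)}\right) = \left(2854 + 2640\right) \left(43 + \left(4 + \frac{1}{26}\right)\right) = 5494 \left(43 + \left(4 + \frac{1}{26}\right)\right) = 5494 \left(43 + \frac{105}{26}\right) = 5494 \cdot \frac{1223}{26} = \frac{3359581}{13}$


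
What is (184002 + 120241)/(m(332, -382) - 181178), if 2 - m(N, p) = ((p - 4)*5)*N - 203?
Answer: 304243/459787 ≈ 0.66170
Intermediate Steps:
m(N, p) = 205 - N*(-20 + 5*p) (m(N, p) = 2 - (((p - 4)*5)*N - 203) = 2 - (((-4 + p)*5)*N - 203) = 2 - ((-20 + 5*p)*N - 203) = 2 - (N*(-20 + 5*p) - 203) = 2 - (-203 + N*(-20 + 5*p)) = 2 + (203 - N*(-20 + 5*p)) = 205 - N*(-20 + 5*p))
(184002 + 120241)/(m(332, -382) - 181178) = (184002 + 120241)/((205 + 20*332 - 5*332*(-382)) - 181178) = 304243/((205 + 6640 + 634120) - 181178) = 304243/(640965 - 181178) = 304243/459787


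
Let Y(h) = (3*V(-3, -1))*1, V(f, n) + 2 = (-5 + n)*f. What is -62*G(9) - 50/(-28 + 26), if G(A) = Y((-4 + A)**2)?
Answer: -2951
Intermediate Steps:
V(f, n) = -2 + f*(-5 + n) (V(f, n) = -2 + (-5 + n)*f = -2 + f*(-5 + n))
Y(h) = 48 (Y(h) = (3*(-2 - 5*(-3) - 3*(-1)))*1 = (3*(-2 + 15 + 3))*1 = (3*16)*1 = 48*1 = 48)
G(A) = 48
-62*G(9) - 50/(-28 + 26) = -62*48 - 50/(-28 + 26) = -2976 - 50/(-2) = -2976 - 50*(-1/2) = -2976 + 25 = -2951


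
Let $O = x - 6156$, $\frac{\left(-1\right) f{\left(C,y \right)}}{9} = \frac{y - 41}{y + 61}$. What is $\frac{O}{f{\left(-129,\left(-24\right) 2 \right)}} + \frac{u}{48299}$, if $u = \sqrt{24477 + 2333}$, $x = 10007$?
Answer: $\frac{50063}{801} + \frac{\sqrt{26810}}{48299} \approx 62.504$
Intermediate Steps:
$f{\left(C,y \right)} = - \frac{9 \left(-41 + y\right)}{61 + y}$ ($f{\left(C,y \right)} = - 9 \frac{y - 41}{y + 61} = - 9 \frac{-41 + y}{61 + y} = - \frac{9 \left(-41 + y\right)}{61 + y}$)
$O = 3851$ ($O = 10007 - 6156 = 3851$)
$u = \sqrt{26810} \approx 163.74$
$\frac{O}{f{\left(-129,\left(-24\right) 2 \right)}} + \frac{u}{48299} = \frac{3851}{9 \frac{1}{61 - 48} \left(41 - \left(-24\right) 2\right)} + \frac{\sqrt{26810}}{48299} = \frac{3851}{9 \frac{1}{61 - 48} \left(41 - -48\right)} + \sqrt{26810} \cdot \frac{1}{48299} = \frac{3851}{9 \cdot \frac{1}{13} \left(41 + 48\right)} + \frac{\sqrt{26810}}{48299} = \frac{3851}{9 \cdot \frac{1}{13} \cdot 89} + \frac{\sqrt{26810}}{48299} = \frac{3851}{\frac{801}{13}} + \frac{\sqrt{26810}}{48299} = 3851 \cdot \frac{13}{801} + \frac{\sqrt{26810}}{48299} = \frac{50063}{801} + \frac{\sqrt{26810}}{48299}$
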